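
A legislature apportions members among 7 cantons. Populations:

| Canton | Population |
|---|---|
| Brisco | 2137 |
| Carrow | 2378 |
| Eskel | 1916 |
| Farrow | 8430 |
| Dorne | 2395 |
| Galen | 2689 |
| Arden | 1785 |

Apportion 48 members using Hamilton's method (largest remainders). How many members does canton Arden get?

4

The standard divisor is 21730/48 ≈ 452.708.
Standard quotas: Brisco 4.7205, Carrow 5.2528, Eskel 4.2323, Farrow 18.6213, Dorne 5.2904, Galen 5.9398, Arden 3.9429.
Lower quotas: Brisco 4, Carrow 5, Eskel 4, Farrow 18, Dorne 5, Galen 5, Arden 3 (sum 44, leaving 4 seats).
Remainders in descending order: Arden 0.9429, Galen 0.9398, Brisco 0.7205, Farrow 0.6213, Dorne 0.2904, Carrow 0.2528, Eskel 0.2323.
The surplus seats go to Arden, Galen, Brisco, Farrow.
Arden receives 4.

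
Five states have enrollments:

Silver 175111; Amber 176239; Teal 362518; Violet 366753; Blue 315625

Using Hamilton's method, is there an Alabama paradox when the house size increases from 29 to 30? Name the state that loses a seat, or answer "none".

At 29 seats: Silver 4, Amber 4, Teal 7, Violet 8, Blue 6.
At 30 seats: Silver 3, Amber 4, Teal 8, Violet 8, Blue 7.
Silver drops from 4 to 3.

Silver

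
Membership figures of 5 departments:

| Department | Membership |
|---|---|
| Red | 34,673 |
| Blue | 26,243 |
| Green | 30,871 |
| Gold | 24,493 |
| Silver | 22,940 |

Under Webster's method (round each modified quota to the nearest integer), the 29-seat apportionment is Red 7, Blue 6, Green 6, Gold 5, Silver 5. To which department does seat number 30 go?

Priority for the next seat is population ÷ (current seats + 0.5).
Priorities: Red 4623.067, Blue 4037.385, Green 4749.385, Gold 4453.273, Silver 4170.909.
Highest priority: Green.

Green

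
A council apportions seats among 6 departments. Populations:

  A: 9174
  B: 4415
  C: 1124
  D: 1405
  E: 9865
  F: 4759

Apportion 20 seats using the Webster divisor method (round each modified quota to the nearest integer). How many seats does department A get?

6

Standard divisor 30742/20 ≈ 1537.1; standard quotas: A 5.968, B 2.872, C 0.731, D 0.914, E 6.418, F 3.096.
Rounding to the nearest integer gives A 6, B 3, C 1, D 1, E 6, F 3 — total 20, matching the house size, so no adjustment is needed.
A receives 6.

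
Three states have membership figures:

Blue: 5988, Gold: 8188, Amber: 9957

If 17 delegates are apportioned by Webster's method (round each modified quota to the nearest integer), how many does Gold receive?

Standard divisor 24133/17 ≈ 1419.588; standard quotas: Blue 4.218, Gold 5.768, Amber 7.014.
Rounding to the nearest integer gives Blue 4, Gold 6, Amber 7 — total 17, matching the house size, so no adjustment is needed.
Gold receives 6.

6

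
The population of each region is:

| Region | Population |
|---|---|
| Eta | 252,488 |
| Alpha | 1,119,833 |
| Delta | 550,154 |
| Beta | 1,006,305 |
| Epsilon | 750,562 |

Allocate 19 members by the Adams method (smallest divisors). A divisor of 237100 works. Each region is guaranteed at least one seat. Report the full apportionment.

With modified divisor 237100: modified quotas Eta 1.065, Alpha 4.723, Delta 2.320, Beta 4.244, Epsilon 3.166.
Rounding up: Eta 2, Alpha 5, Delta 3, Beta 5, Epsilon 4 (total 19).

Eta=2, Alpha=5, Delta=3, Beta=5, Epsilon=4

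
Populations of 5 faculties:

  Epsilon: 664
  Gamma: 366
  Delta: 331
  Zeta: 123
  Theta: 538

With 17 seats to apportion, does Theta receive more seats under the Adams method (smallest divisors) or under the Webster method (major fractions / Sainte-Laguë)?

Adams: Epsilon 5, Gamma 3, Delta 3, Zeta 1, Theta 5.
Webster: Epsilon 6, Gamma 3, Delta 3, Zeta 1, Theta 4.
Theta gets 5 under Adams and 4 under Webster.

Adams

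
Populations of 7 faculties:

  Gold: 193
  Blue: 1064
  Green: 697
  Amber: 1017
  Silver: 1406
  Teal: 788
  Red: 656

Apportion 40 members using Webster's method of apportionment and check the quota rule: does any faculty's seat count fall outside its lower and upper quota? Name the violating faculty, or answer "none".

none

Standard quotas: Gold 1.326, Blue 7.311, Green 4.790, Amber 6.988, Silver 9.662, Teal 5.415, Red 4.508.
Webster allocation: Gold 1, Blue 7, Green 5, Amber 7, Silver 10, Teal 5, Red 5.
Every allocation lies between the lower and upper quota.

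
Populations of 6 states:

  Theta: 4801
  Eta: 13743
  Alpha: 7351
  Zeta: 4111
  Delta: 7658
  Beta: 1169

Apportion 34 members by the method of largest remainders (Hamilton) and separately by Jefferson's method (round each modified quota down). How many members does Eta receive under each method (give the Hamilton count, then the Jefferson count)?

Hamilton: Theta 4, Eta 12, Alpha 6, Zeta 4, Delta 7, Beta 1.
Jefferson: Theta 4, Eta 13, Alpha 6, Zeta 3, Delta 7, Beta 1.
Eta gets 12 under Hamilton and 13 under Jefferson.

12 and 13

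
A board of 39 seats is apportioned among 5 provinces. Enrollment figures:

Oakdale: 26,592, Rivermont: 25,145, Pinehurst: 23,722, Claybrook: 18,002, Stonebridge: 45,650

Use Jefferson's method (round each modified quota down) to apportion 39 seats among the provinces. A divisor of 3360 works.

Oakdale: 7; Rivermont: 7; Pinehurst: 7; Claybrook: 5; Stonebridge: 13

With modified divisor 3360: modified quotas Oakdale 7.914, Rivermont 7.484, Pinehurst 7.060, Claybrook 5.358, Stonebridge 13.586.
Rounding down: Oakdale 7, Rivermont 7, Pinehurst 7, Claybrook 5, Stonebridge 13 (total 39).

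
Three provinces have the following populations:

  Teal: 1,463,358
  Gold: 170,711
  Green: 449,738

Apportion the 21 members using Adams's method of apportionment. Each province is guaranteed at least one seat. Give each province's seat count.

Standard divisor 2083807/21 ≈ 99228.905; standard quotas: Teal 14.747, Gold 1.720, Green 4.532.
Rounding up gives 15, 2, 5 = 22 seats, so the divisor must be adjusted.
With modified divisor 108500: modified quotas Teal 13.487, Gold 1.573, Green 4.145.
Rounding up: Teal 14, Gold 2, Green 5 (total 21).

Teal 14; Gold 2; Green 5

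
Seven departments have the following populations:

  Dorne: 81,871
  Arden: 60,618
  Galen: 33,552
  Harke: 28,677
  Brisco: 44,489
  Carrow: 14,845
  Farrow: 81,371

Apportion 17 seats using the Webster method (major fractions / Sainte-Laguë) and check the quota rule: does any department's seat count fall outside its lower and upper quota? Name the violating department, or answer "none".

Standard quotas: Dorne 4.029, Arden 2.983, Galen 1.651, Harke 1.411, Brisco 2.190, Carrow 0.731, Farrow 4.005.
Webster allocation: Dorne 4, Arden 3, Galen 2, Harke 1, Brisco 2, Carrow 1, Farrow 4.
Every allocation lies between the lower and upper quota.

none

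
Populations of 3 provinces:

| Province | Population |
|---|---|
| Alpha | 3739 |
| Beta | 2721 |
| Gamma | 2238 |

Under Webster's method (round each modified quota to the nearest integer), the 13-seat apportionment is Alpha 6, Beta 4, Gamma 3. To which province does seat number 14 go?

Priority for the next seat is population ÷ (current seats + 0.5).
Priorities: Alpha 575.231, Beta 604.667, Gamma 639.429.
Highest priority: Gamma.

Gamma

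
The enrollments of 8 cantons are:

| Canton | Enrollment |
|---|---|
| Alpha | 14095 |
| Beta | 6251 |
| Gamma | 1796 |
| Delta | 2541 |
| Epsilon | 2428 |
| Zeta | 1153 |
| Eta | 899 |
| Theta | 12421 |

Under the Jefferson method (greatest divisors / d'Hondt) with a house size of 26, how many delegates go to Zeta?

0

Standard divisor 41584/26 ≈ 1599.385; standard quotas: Alpha 8.813, Beta 3.908, Gamma 1.123, Delta 1.589, Epsilon 1.518, Zeta 0.721, Eta 0.562, Theta 7.766.
Rounding down gives 8, 3, 1, 1, 1, 0, 0, 7 = 21 seats, so the divisor must be adjusted.
With modified divisor 1300: modified quotas Alpha 10.842, Beta 4.808, Gamma 1.382, Delta 1.955, Epsilon 1.868, Zeta 0.887, Eta 0.692, Theta 9.555.
Rounding down: Alpha 10, Beta 4, Gamma 1, Delta 1, Epsilon 1, Zeta 0, Eta 0, Theta 9 (total 26).
Zeta receives 0.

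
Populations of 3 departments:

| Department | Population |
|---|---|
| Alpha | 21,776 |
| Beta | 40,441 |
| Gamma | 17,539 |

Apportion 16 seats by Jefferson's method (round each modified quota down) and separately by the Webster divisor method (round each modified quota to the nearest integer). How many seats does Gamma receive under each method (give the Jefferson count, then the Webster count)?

3 and 4

Jefferson: Alpha 4, Beta 9, Gamma 3.
Webster: Alpha 4, Beta 8, Gamma 4.
Gamma gets 3 under Jefferson and 4 under Webster.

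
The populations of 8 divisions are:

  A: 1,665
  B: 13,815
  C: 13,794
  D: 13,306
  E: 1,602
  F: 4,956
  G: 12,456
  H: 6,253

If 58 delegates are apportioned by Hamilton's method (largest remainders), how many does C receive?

12

Standard divisor: 67847 ÷ 58 ≈ 1169.776.
Standard quotas: A 1.4233, B 11.8100, C 11.7920, D 11.3748, E 1.3695, F 4.2367, G 10.6482, H 5.3455.
Lower quotas: A 1, B 11, C 11, D 11, E 1, F 4, G 10, H 5 (sum 54, leaving 4 seats).
Remainders in descending order: B 0.8100, C 0.7920, G 0.6482, A 0.4233, D 0.3748, E 0.3695, H 0.3455, F 0.2367.
Largest remainders: B, C, G, A receive the extra seats.
C receives 12.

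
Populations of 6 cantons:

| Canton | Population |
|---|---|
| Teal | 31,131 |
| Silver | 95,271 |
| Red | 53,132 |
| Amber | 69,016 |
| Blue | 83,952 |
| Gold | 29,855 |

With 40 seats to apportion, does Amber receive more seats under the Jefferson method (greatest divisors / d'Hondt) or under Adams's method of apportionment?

Jefferson: Teal 3, Silver 11, Red 6, Amber 8, Blue 9, Gold 3.
Adams: Teal 4, Silver 10, Red 6, Amber 7, Blue 9, Gold 4.
Amber gets 8 under Jefferson and 7 under Adams.

Jefferson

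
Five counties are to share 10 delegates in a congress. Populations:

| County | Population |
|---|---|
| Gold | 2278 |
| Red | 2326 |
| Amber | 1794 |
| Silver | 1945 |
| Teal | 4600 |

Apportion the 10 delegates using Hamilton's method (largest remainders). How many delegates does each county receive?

Gold 2, Red 2, Amber 1, Silver 1, Teal 4

Total 12943; standard divisor 12943/10 ≈ 1294.3.
Standard quotas: Gold 1.760, Red 1.797, Amber 1.386, Silver 1.503, Teal 3.554.
Lower quotas: Gold 1, Red 1, Amber 1, Silver 1, Teal 3 (sum 7, leaving 3 seats).
Remainders in descending order: Red 0.797, Gold 0.760, Teal 0.554, Silver 0.503, Amber 0.386.
The surplus seats go to Red, Gold, Teal.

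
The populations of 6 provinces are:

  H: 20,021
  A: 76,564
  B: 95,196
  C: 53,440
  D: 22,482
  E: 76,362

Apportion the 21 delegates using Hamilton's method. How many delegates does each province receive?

H 1; A 5; B 6; C 3; D 1; E 5

The standard divisor is 344065/21 ≈ 16384.048.
Standard quotas: H 1.2220, A 4.6731, B 5.8103, C 3.2617, D 1.3722, E 4.6608.
Lower quotas: H 1, A 4, B 5, C 3, D 1, E 4 (sum 18, leaving 3 seats).
Remainders in descending order: B 0.8103, A 0.6731, E 0.6608, D 0.3722, C 0.2617, H 0.2220.
The surplus seats go to B, A, E.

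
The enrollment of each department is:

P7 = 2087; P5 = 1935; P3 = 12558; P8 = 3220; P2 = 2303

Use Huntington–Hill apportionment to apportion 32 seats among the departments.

P7=3; P5=3; P3=18; P8=5; P2=3

With divisor 698: modified quotas P7 2.990, P5 2.772, P3 17.991, P8 4.613, P2 3.299.
Geometric-mean thresholds: P7 √(2·3)=2.449, P5 √(2·3)=2.449, P3 √(17·18)=17.493, P8 √(4·5)=4.472, P2 √(3·4)=3.464.
Each quota rounded against its threshold gives P7 3, P5 3, P3 18, P8 5, P2 3 (total 32).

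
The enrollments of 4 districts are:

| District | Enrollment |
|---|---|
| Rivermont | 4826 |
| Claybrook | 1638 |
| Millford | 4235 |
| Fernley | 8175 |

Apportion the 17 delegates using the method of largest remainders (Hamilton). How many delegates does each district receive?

The standard divisor is 18874/17 ≈ 1110.235.
Standard quotas: Rivermont 4.3468, Claybrook 1.4754, Millford 3.8145, Fernley 7.3633.
Lower quotas: Rivermont 4, Claybrook 1, Millford 3, Fernley 7 (sum 15, leaving 2 seats).
Remainders in descending order: Millford 0.8145, Claybrook 0.4754, Fernley 0.3633, Rivermont 0.3468.
The surplus seats go to Millford, Claybrook.

Rivermont=4, Claybrook=2, Millford=4, Fernley=7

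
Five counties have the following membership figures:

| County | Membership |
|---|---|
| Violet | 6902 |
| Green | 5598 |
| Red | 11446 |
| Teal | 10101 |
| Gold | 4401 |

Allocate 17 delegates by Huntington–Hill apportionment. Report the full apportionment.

With divisor 2272: modified quotas Violet 3.038, Green 2.464, Red 5.038, Teal 4.446, Gold 1.937.
Geometric-mean thresholds: Violet √(3·4)=3.464, Green √(2·3)=2.449, Red √(5·6)=5.477, Teal √(4·5)=4.472, Gold √(1·2)=1.414.
Each quota rounded against its threshold gives Violet 3, Green 3, Red 5, Teal 4, Gold 2 (total 17).

Violet=3, Green=3, Red=5, Teal=4, Gold=2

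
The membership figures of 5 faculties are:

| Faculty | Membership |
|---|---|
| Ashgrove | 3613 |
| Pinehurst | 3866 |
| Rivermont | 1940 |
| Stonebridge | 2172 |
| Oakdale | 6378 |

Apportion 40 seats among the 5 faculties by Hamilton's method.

Ashgrove: 8, Pinehurst: 9, Rivermont: 4, Stonebridge: 5, Oakdale: 14

The standard divisor is 17969/40 ≈ 449.225.
Standard quotas: Ashgrove 8.0427, Pinehurst 8.6059, Rivermont 4.3185, Stonebridge 4.8350, Oakdale 14.1978.
Lower quotas: Ashgrove 8, Pinehurst 8, Rivermont 4, Stonebridge 4, Oakdale 14 (sum 38, leaving 2 seats).
Remainders in descending order: Stonebridge 0.8350, Pinehurst 0.6059, Rivermont 0.3185, Oakdale 0.1978, Ashgrove 0.0427.
Largest remainders: Stonebridge, Pinehurst receive the extra seats.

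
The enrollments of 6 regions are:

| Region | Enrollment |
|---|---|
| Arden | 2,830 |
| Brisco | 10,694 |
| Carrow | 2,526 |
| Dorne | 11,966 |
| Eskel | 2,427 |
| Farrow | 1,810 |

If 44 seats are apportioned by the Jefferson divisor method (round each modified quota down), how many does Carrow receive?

3

Standard divisor 32253/44 ≈ 733.023; standard quotas: Arden 3.861, Brisco 14.589, Carrow 3.446, Dorne 16.324, Eskel 3.311, Farrow 2.469.
Rounding down gives 3, 14, 3, 16, 3, 2 = 41 seats, so the divisor must be adjusted.
With modified divisor 700: modified quotas Arden 4.043, Brisco 15.277, Carrow 3.609, Dorne 17.094, Eskel 3.467, Farrow 2.586.
Rounding down: Arden 4, Brisco 15, Carrow 3, Dorne 17, Eskel 3, Farrow 2 (total 44).
Carrow receives 3.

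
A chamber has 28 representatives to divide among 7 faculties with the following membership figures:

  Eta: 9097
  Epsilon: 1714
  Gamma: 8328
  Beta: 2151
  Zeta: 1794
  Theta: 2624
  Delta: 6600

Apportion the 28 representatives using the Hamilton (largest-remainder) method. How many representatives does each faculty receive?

Eta: 8, Epsilon: 1, Gamma: 7, Beta: 2, Zeta: 2, Theta: 2, Delta: 6

The standard divisor is 32308/28 ≈ 1153.857.
Standard quotas: Eta 7.8840, Epsilon 1.4855, Gamma 7.2175, Beta 1.8642, Zeta 1.5548, Theta 2.2741, Delta 5.7199.
Lower quotas: Eta 7, Epsilon 1, Gamma 7, Beta 1, Zeta 1, Theta 2, Delta 5 (sum 24, leaving 4 seats).
Remainders in descending order: Eta 0.8840, Beta 0.8642, Delta 0.7199, Zeta 0.5548, Epsilon 0.4855, Theta 0.2741, Gamma 0.2175.
The surplus seats go to Eta, Beta, Delta, Zeta.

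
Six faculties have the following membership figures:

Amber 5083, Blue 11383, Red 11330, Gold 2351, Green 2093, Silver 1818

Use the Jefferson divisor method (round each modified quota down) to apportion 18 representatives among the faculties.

Amber 3, Blue 6, Red 6, Gold 1, Green 1, Silver 1

Standard divisor 34058/18 ≈ 1892.111; standard quotas: Amber 2.686, Blue 6.016, Red 5.988, Gold 1.243, Green 1.106, Silver 0.961.
Rounding down gives 2, 6, 5, 1, 1, 0 = 15 seats, so the divisor must be adjusted.
With modified divisor 1660: modified quotas Amber 3.062, Blue 6.857, Red 6.825, Gold 1.416, Green 1.261, Silver 1.095.
Rounding down: Amber 3, Blue 6, Red 6, Gold 1, Green 1, Silver 1 (total 18).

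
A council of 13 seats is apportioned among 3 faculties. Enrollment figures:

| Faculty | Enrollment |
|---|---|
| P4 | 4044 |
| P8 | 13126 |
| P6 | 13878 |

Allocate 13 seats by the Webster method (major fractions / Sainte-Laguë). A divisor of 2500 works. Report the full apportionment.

P4 2, P8 5, P6 6

With modified divisor 2500: modified quotas P4 1.618, P8 5.250, P6 5.551.
Rounding to the nearest integer: P4 2, P8 5, P6 6 (total 13).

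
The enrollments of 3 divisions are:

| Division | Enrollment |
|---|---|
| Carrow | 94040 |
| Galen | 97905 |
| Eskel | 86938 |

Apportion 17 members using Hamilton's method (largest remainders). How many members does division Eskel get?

5

Total 278883; standard divisor 278883/17 ≈ 16404.882.
Standard quotas: Carrow 5.7324, Galen 5.9680, Eskel 5.2995.
Lower quotas: Carrow 5, Galen 5, Eskel 5 (sum 15, leaving 2 seats).
Remainders in descending order: Galen 0.9680, Carrow 0.7324, Eskel 0.2995.
The surplus seats go to Galen, Carrow.
Eskel receives 5.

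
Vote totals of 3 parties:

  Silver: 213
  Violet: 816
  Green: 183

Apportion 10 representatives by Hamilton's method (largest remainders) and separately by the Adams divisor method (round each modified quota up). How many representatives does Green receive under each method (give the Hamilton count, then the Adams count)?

Hamilton: Silver 2, Violet 7, Green 1.
Adams: Silver 2, Violet 6, Green 2.
Green gets 1 under Hamilton and 2 under Adams.

1 and 2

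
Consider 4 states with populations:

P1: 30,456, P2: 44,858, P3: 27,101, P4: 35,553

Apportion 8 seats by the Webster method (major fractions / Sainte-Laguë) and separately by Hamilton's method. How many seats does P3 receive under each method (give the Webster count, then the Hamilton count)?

2 and 1

Webster: P1 2, P2 2, P3 2, P4 2.
Hamilton: P1 2, P2 3, P3 1, P4 2.
P3 gets 2 under Webster and 1 under Hamilton.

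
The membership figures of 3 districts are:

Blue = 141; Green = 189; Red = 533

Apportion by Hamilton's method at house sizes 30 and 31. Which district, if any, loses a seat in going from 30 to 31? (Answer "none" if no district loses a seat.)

At 30 seats: Blue 5, Green 7, Red 18.
At 31 seats: Blue 5, Green 7, Red 19.
No district's allocation decreased.

none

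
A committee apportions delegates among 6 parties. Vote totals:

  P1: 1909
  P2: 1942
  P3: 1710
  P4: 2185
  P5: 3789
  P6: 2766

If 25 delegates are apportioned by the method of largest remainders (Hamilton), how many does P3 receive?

Standard divisor: 14301 ÷ 25 ≈ 572.04.
Standard quotas: P1 3.337, P2 3.395, P3 2.989, P4 3.820, P5 6.624, P6 4.835.
Lower quotas: P1 3, P2 3, P3 2, P4 3, P5 6, P6 4 (sum 21, leaving 4 seats).
Remainders in descending order: P3 0.989, P6 0.835, P4 0.820, P5 0.624, P2 0.395, P1 0.337.
The surplus seats go to P3, P6, P4, P5.
P3 receives 3.

3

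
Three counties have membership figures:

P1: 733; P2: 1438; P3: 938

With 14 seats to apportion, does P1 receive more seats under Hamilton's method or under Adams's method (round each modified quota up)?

Adams

Hamilton: P1 3, P2 7, P3 4.
Adams: P1 4, P2 6, P3 4.
P1 gets 3 under Hamilton and 4 under Adams.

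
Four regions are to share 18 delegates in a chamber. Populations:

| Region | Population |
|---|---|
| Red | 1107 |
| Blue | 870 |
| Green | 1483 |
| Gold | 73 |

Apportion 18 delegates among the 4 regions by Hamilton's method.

Red 6, Blue 4, Green 8, Gold 0

Total 3533; standard divisor 3533/18 ≈ 196.278.
Standard quotas: Red 5.640, Blue 4.432, Green 7.556, Gold 0.372.
Lower quotas: Red 5, Blue 4, Green 7, Gold 0 (sum 16, leaving 2 seats).
Remainders in descending order: Red 0.640, Green 0.556, Blue 0.432, Gold 0.372.
The surplus seats go to Red, Green.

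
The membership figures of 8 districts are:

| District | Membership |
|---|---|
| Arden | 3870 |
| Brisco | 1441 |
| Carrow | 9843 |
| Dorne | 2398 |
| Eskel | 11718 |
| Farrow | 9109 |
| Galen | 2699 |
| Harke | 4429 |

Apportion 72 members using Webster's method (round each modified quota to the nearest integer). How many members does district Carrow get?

Standard divisor 45507/72 ≈ 632.042; standard quotas: Arden 6.123, Brisco 2.280, Carrow 15.573, Dorne 3.794, Eskel 18.540, Farrow 14.412, Galen 4.270, Harke 7.007.
Rounding to the nearest integer gives Arden 6, Brisco 2, Carrow 16, Dorne 4, Eskel 19, Farrow 14, Galen 4, Harke 7 — total 72, matching the house size, so no adjustment is needed.
Carrow receives 16.

16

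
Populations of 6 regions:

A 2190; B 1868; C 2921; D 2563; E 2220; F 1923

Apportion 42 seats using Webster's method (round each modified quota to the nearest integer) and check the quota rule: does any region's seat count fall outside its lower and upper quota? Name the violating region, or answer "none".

none

Standard quotas: A 6.721, B 5.733, C 8.965, D 7.866, E 6.813, F 5.902.
Webster allocation: A 6, B 6, C 9, D 8, E 7, F 6.
Every allocation lies between the lower and upper quota.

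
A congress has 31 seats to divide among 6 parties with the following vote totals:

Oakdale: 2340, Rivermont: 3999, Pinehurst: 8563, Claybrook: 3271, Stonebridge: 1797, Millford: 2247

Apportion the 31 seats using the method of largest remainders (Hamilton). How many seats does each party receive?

The standard divisor is 22217/31 ≈ 716.677.
Standard quotas: Oakdale 3.2651, Rivermont 5.5799, Pinehurst 11.9482, Claybrook 4.5641, Stonebridge 2.5074, Millford 3.1353.
Lower quotas: Oakdale 3, Rivermont 5, Pinehurst 11, Claybrook 4, Stonebridge 2, Millford 3 (sum 28, leaving 3 seats).
Remainders in descending order: Pinehurst 0.9482, Rivermont 0.5799, Claybrook 0.5641, Stonebridge 0.5074, Oakdale 0.2651, Millford 0.1353.
Largest remainders: Pinehurst, Rivermont, Claybrook receive the extra seats.

Oakdale 3; Rivermont 6; Pinehurst 12; Claybrook 5; Stonebridge 2; Millford 3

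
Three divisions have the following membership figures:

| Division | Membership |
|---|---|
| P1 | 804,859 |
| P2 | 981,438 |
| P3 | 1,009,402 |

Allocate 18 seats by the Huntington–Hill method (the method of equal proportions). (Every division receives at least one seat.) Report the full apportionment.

With divisor 153597: modified quotas P1 5.240, P2 6.390, P3 6.572.
Geometric-mean thresholds: P1 √(5·6)=5.477, P2 √(6·7)=6.481, P3 √(6·7)=6.481.
Each quota rounded against its threshold gives P1 5, P2 6, P3 7 (total 18).

P1 5, P2 6, P3 7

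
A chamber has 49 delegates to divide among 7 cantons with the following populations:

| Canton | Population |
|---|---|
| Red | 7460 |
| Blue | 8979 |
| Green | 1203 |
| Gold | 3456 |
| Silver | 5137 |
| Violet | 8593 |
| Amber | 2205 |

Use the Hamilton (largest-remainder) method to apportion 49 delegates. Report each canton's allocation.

Red 10, Blue 12, Green 2, Gold 4, Silver 7, Violet 11, Amber 3

Standard divisor: 37033 ÷ 49 ≈ 755.776.
Standard quotas: Red 9.8707, Blue 11.8805, Green 1.5917, Gold 4.5728, Silver 6.7970, Violet 11.3698, Amber 2.9175.
Lower quotas: Red 9, Blue 11, Green 1, Gold 4, Silver 6, Violet 11, Amber 2 (sum 44, leaving 5 seats).
Remainders in descending order: Amber 0.9175, Blue 0.8805, Red 0.8707, Silver 0.7970, Green 0.5917, Gold 0.5728, Violet 0.3698.
Largest remainders: Amber, Blue, Red, Silver, Green receive the extra seats.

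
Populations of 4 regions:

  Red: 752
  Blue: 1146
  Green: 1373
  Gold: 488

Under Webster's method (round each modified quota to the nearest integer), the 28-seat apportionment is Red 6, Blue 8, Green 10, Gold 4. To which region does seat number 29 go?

Blue

Priority for the next seat is population ÷ (current seats + 0.5).
Priorities: Red 115.692, Blue 134.824, Green 130.762, Gold 108.444.
Highest priority: Blue.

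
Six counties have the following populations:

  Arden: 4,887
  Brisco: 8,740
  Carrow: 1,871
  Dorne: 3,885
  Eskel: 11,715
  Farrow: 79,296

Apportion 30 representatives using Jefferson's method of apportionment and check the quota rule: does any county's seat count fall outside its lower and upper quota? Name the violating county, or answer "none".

Standard quotas: Arden 1.328, Brisco 2.375, Carrow 0.508, Dorne 1.056, Eskel 3.184, Farrow 21.549.
Jefferson allocation: Arden 1, Brisco 2, Carrow 0, Dorne 1, Eskel 3, Farrow 23.
Farrow has quota 21.549 (lower 21, upper 22) but receives 23 — outside the quota interval.

Farrow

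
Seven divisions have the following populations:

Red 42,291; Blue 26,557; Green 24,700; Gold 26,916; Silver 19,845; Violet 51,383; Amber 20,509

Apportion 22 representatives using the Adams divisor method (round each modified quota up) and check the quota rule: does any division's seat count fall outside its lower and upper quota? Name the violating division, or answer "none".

none

Standard quotas: Red 4.385, Blue 2.753, Green 2.561, Gold 2.791, Silver 2.057, Violet 5.327, Amber 2.126.
Adams allocation: Red 4, Blue 3, Green 3, Gold 3, Silver 2, Violet 5, Amber 2.
Every allocation lies between the lower and upper quota.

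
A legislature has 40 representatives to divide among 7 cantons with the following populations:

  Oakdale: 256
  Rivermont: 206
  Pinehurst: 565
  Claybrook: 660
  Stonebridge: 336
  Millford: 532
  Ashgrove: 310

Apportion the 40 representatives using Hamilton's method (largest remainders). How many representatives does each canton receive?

Standard divisor: 2865 ÷ 40 ≈ 71.625.
Standard quotas: Oakdale 3.574, Rivermont 2.876, Pinehurst 7.888, Claybrook 9.215, Stonebridge 4.691, Millford 7.428, Ashgrove 4.328.
Lower quotas: Oakdale 3, Rivermont 2, Pinehurst 7, Claybrook 9, Stonebridge 4, Millford 7, Ashgrove 4 (sum 36, leaving 4 seats).
Remainders in descending order: Pinehurst 0.888, Rivermont 0.876, Stonebridge 0.691, Oakdale 0.574, Millford 0.428, Ashgrove 0.328, Claybrook 0.215.
Largest remainders: Pinehurst, Rivermont, Stonebridge, Oakdale receive the extra seats.

Oakdale 4; Rivermont 3; Pinehurst 8; Claybrook 9; Stonebridge 5; Millford 7; Ashgrove 4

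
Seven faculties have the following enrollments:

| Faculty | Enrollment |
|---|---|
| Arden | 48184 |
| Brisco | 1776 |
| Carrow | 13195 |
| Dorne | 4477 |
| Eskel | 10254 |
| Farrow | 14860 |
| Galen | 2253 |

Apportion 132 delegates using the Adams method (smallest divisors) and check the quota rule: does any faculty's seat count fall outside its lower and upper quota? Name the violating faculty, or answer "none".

Arden

Standard quotas: Arden 66.951, Brisco 2.468, Carrow 18.334, Dorne 6.221, Eskel 14.248, Farrow 20.648, Galen 3.131.
Adams allocation: Arden 65, Brisco 3, Carrow 18, Dorne 7, Eskel 14, Farrow 21, Galen 4.
Arden has quota 66.951 (lower 66, upper 67) but receives 65 — outside the quota interval.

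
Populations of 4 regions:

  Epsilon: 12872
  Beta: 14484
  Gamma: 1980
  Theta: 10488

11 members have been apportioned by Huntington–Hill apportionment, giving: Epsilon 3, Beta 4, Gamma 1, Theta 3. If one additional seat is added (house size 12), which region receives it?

Priority for the next seat is population ÷ (√(s·(s+1))).
Priorities: Epsilon 3715.826, Beta 3238.721, Gamma 1400.071, Theta 3027.625.
Highest priority: Epsilon.

Epsilon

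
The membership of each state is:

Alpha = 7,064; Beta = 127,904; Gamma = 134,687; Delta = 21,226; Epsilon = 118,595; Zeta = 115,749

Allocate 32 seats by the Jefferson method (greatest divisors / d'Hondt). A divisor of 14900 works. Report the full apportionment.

With modified divisor 14900: modified quotas Alpha 0.474, Beta 8.584, Gamma 9.039, Delta 1.425, Epsilon 7.959, Zeta 7.768.
Rounding down: Alpha 0, Beta 8, Gamma 9, Delta 1, Epsilon 7, Zeta 7 (total 32).

Alpha 0, Beta 8, Gamma 9, Delta 1, Epsilon 7, Zeta 7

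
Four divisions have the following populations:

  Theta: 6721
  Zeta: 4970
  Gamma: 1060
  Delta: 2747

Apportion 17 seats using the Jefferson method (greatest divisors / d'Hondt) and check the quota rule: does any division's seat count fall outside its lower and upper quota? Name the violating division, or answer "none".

Standard quotas: Theta 7.372, Zeta 5.452, Gamma 1.163, Delta 3.013.
Jefferson allocation: Theta 8, Zeta 5, Gamma 1, Delta 3.
Every allocation lies between the lower and upper quota.

none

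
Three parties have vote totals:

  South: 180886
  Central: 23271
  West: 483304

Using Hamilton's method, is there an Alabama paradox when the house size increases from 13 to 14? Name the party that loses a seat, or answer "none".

At 13 seats: South 3, Central 1, West 9.
At 14 seats: South 4, Central 0, West 10.
Central drops from 1 to 0.

Central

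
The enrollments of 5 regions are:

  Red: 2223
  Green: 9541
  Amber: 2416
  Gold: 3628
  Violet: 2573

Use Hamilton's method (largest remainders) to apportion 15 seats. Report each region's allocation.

Red 1; Green 7; Amber 2; Gold 3; Violet 2

Total 20381; standard divisor 20381/15 ≈ 1358.733.
Standard quotas: Red 1.6361, Green 7.0220, Amber 1.7781, Gold 2.6701, Violet 1.8937.
Lower quotas: Red 1, Green 7, Amber 1, Gold 2, Violet 1 (sum 12, leaving 3 seats).
Remainders in descending order: Violet 0.8937, Amber 0.7781, Gold 0.6701, Red 0.6361, Green 0.0220.
Largest remainders: Violet, Amber, Gold receive the extra seats.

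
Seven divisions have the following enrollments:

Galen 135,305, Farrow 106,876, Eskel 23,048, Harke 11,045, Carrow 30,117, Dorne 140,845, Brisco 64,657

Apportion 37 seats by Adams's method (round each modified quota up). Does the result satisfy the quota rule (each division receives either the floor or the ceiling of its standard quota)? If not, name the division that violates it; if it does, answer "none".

Standard quotas: Galen 9.780, Farrow 7.725, Eskel 1.666, Harke 0.798, Carrow 2.177, Dorne 10.180, Brisco 4.673.
Adams allocation: Galen 9, Farrow 8, Eskel 2, Harke 1, Carrow 2, Dorne 10, Brisco 5.
Every allocation lies between the lower and upper quota.

none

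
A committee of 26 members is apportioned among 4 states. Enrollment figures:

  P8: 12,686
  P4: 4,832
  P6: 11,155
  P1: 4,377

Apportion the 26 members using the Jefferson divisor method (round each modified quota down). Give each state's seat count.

P8 10, P4 4, P6 9, P1 3

Standard divisor 33050/26 ≈ 1271.154; standard quotas: P8 9.980, P4 3.801, P6 8.775, P1 3.443.
Rounding down gives 9, 3, 8, 3 = 23 seats, so the divisor must be adjusted.
With modified divisor 1200: modified quotas P8 10.572, P4 4.027, P6 9.296, P1 3.647.
Rounding down: P8 10, P4 4, P6 9, P1 3 (total 26).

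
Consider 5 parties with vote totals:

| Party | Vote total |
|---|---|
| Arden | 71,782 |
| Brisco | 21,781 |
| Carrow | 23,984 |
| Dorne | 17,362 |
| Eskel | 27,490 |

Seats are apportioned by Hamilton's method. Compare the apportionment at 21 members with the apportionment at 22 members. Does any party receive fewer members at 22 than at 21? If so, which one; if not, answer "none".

At 21 seats: Arden 9, Brisco 3, Carrow 3, Dorne 2, Eskel 4.
At 22 seats: Arden 10, Brisco 3, Carrow 3, Dorne 2, Eskel 4.
No party's allocation decreased.

none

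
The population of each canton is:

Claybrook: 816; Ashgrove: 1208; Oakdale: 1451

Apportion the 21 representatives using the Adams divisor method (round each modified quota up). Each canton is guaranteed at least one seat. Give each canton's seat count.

Standard divisor 3475/21 ≈ 165.476; standard quotas: Claybrook 4.931, Ashgrove 7.300, Oakdale 8.769.
Rounding up gives 5, 8, 9 = 22 seats, so the divisor must be adjusted.
With modified divisor 180: modified quotas Claybrook 4.533, Ashgrove 6.711, Oakdale 8.061.
Rounding up: Claybrook 5, Ashgrove 7, Oakdale 9 (total 21).

Claybrook: 5; Ashgrove: 7; Oakdale: 9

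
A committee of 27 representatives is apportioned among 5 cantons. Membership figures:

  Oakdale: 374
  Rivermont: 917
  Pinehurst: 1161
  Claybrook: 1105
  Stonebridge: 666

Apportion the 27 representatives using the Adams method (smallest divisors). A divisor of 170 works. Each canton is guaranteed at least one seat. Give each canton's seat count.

With modified divisor 170: modified quotas Oakdale 2.200, Rivermont 5.394, Pinehurst 6.829, Claybrook 6.500, Stonebridge 3.918.
Rounding up: Oakdale 3, Rivermont 6, Pinehurst 7, Claybrook 7, Stonebridge 4 (total 27).

Oakdale 3, Rivermont 6, Pinehurst 7, Claybrook 7, Stonebridge 4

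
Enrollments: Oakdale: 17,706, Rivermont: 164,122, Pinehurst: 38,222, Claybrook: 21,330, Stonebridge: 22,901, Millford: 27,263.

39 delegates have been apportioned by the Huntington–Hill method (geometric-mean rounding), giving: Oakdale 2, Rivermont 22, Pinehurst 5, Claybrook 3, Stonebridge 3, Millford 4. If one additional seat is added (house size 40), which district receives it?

Priority for the next seat is population ÷ (√(s·(s+1))).
Priorities: Oakdale 7228.444, Rivermont 7296.113, Pinehurst 6978.351, Claybrook 6157.441, Stonebridge 6610.949, Millford 6096.192.
Highest priority: Rivermont.

Rivermont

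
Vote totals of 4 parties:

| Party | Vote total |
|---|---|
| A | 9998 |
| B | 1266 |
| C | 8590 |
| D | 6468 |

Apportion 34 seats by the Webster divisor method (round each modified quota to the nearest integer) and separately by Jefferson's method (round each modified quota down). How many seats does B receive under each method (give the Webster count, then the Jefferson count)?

2 and 1

Webster: A 13, B 2, C 11, D 8.
Jefferson: A 13, B 1, C 11, D 9.
B gets 2 under Webster and 1 under Jefferson.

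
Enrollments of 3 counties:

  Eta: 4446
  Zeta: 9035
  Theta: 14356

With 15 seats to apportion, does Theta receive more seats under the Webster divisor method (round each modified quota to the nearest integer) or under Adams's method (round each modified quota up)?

Webster: Eta 2, Zeta 5, Theta 8.
Adams: Eta 3, Zeta 5, Theta 7.
Theta gets 8 under Webster and 7 under Adams.

Webster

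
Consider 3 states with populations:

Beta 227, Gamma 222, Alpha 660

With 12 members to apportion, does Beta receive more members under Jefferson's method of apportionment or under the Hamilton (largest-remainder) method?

Jefferson: Beta 2, Gamma 2, Alpha 8.
Hamilton: Beta 3, Gamma 2, Alpha 7.
Beta gets 2 under Jefferson and 3 under Hamilton.

Hamilton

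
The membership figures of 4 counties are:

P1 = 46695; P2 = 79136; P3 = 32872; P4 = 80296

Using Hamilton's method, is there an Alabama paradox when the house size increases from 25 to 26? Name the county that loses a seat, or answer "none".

At 25 seats: P1 5, P2 8, P3 4, P4 8.
At 26 seats: P1 5, P2 9, P3 3, P4 9.
P3 drops from 4 to 3.

P3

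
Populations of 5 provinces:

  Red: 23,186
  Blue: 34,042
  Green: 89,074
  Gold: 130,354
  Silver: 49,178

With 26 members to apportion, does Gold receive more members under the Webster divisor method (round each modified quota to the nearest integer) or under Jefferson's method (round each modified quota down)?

Webster: Red 2, Blue 3, Green 7, Gold 10, Silver 4.
Jefferson: Red 2, Blue 2, Green 7, Gold 11, Silver 4.
Gold gets 10 under Webster and 11 under Jefferson.

Jefferson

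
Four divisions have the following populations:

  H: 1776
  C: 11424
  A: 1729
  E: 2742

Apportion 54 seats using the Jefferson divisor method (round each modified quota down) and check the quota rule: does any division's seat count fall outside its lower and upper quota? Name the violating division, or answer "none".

Standard quotas: H 5.427, C 34.910, A 5.284, E 8.379.
Jefferson allocation: H 5, C 36, A 5, E 8.
C has quota 34.910 (lower 34, upper 35) but receives 36 — outside the quota interval.

C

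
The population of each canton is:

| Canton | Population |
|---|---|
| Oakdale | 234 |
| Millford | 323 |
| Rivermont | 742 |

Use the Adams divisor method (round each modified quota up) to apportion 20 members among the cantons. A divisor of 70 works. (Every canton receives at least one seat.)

With modified divisor 70: modified quotas Oakdale 3.343, Millford 4.614, Rivermont 10.600.
Rounding up: Oakdale 4, Millford 5, Rivermont 11 (total 20).

Oakdale: 4; Millford: 5; Rivermont: 11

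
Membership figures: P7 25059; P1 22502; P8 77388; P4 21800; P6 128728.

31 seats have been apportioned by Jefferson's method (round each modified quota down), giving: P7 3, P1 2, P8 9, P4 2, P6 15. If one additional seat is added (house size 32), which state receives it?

Priority for the next seat is population ÷ (current seats + 1).
Priorities: P7 6264.750, P1 7500.667, P8 7738.800, P4 7266.667, P6 8045.500.
Highest priority: P6.

P6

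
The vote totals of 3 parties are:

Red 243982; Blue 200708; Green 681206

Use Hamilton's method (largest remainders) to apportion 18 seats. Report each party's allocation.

Red 4; Blue 3; Green 11

The standard divisor is 1125896/18 ≈ 62549.778.
Standard quotas: Red 3.9006, Blue 3.2088, Green 10.8906.
Lower quotas: Red 3, Blue 3, Green 10 (sum 16, leaving 2 seats).
Remainders in descending order: Red 0.9006, Green 0.8906, Blue 0.2088.
Largest remainders: Red, Green receive the extra seats.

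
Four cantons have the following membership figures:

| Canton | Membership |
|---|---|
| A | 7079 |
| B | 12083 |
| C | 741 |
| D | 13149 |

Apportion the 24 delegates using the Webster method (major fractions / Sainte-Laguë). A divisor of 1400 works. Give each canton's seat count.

With modified divisor 1400: modified quotas A 5.056, B 8.631, C 0.529, D 9.392.
Rounding to the nearest integer: A 5, B 9, C 1, D 9 (total 24).

A 5, B 9, C 1, D 9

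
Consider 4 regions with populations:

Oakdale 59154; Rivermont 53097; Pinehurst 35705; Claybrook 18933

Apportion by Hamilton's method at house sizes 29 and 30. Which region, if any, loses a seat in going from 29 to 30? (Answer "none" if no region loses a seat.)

Claybrook

At 29 seats: Oakdale 10, Rivermont 9, Pinehurst 6, Claybrook 4.
At 30 seats: Oakdale 11, Rivermont 10, Pinehurst 6, Claybrook 3.
Claybrook drops from 4 to 3.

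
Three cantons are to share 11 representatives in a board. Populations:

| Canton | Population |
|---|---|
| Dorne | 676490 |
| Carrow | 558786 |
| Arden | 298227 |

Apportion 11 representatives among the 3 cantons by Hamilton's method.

Standard divisor: 1533503 ÷ 11 ≈ 139409.364.
Standard quotas: Dorne 4.8525, Carrow 4.0082, Arden 2.1392.
Lower quotas: Dorne 4, Carrow 4, Arden 2 (sum 10, leaving 1 seat).
Remainders in descending order: Dorne 0.8525, Arden 0.1392, Carrow 0.0082.
The surplus seat goes to Dorne.

Dorne 5, Carrow 4, Arden 2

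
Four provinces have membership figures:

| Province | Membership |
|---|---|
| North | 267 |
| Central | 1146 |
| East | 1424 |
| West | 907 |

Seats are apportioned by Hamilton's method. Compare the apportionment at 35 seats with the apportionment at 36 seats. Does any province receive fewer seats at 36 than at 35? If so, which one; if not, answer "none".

North

At 35 seats: North 3, Central 11, East 13, West 8.
At 36 seats: North 2, Central 11, East 14, West 9.
North drops from 3 to 2.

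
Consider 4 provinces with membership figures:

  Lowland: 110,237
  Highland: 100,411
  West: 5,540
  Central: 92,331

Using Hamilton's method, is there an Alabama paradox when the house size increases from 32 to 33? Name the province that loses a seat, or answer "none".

At 32 seats: Lowland 11, Highland 10, West 1, Central 10.
At 33 seats: Lowland 12, Highland 11, West 0, Central 10.
West drops from 1 to 0.

West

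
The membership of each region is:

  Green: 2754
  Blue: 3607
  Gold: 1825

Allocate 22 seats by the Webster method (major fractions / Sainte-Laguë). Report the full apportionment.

Green 7, Blue 10, Gold 5

Standard divisor 8186/22 ≈ 372.091; standard quotas: Green 7.401, Blue 9.694, Gold 4.905.
Rounding to the nearest integer gives Green 7, Blue 10, Gold 5 — total 22, matching the house size, so no adjustment is needed.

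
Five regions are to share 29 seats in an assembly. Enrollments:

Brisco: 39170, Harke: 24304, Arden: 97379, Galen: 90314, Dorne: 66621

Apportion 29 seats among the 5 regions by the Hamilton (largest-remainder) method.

Standard divisor: 317788 ÷ 29 ≈ 10958.207.
Standard quotas: Brisco 3.5745, Harke 2.2179, Arden 8.8864, Galen 8.2417, Dorne 6.0796.
Lower quotas: Brisco 3, Harke 2, Arden 8, Galen 8, Dorne 6 (sum 27, leaving 2 seats).
Remainders in descending order: Arden 0.8864, Brisco 0.5745, Galen 0.2417, Harke 0.2179, Dorne 0.0796.
Largest remainders: Arden, Brisco receive the extra seats.

Brisco: 4, Harke: 2, Arden: 9, Galen: 8, Dorne: 6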